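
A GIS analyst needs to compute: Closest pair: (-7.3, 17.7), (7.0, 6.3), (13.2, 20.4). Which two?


d(P0,P1) = 18.288, d(P0,P2) = 20.677, d(P1,P2) = 15.4029
Closest: P1 and P2

Closest pair: (7.0, 6.3) and (13.2, 20.4), distance = 15.4029


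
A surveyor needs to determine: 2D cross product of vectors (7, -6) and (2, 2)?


u x v = u_x*v_y - u_y*v_x = 7*2 - (-6)*2
= 14 - (-12) = 26

26


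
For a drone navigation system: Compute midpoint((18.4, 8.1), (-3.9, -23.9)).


M = ((18.4+(-3.9))/2, (8.1+(-23.9))/2)
= (7.25, -7.9)

(7.25, -7.9)


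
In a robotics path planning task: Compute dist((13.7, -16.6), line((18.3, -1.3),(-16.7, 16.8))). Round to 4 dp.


|cross product| = 618.76
|line direction| = sqrt(1552.61) = 39.4032
Distance = 618.76/sqrt(1552.61) = 15.7033

15.7033


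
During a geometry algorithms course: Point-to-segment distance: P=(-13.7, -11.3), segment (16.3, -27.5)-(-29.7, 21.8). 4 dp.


Project P onto AB: t = 0.4792 (clamped to [0,1])
Closest point on segment: (-5.743, -3.8756)
Distance: 10.8828

10.8828


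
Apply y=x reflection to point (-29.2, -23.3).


Reflection over y=x: (x,y) -> (y,x)
(-29.2, -23.3) -> (-23.3, -29.2)

(-23.3, -29.2)


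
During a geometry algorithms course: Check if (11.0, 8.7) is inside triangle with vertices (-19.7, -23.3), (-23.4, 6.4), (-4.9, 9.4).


Cross products: AB x AP = -1030.19, BC x BP = -60.65, CA x CP = 530.29
All same sign? no

No, outside


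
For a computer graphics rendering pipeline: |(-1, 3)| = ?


|u| = sqrt((-1)^2 + 3^2) = sqrt(10) = 3.1623

3.1623


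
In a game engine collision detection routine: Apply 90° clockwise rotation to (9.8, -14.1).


90° CW: (x,y) -> (y, -x)
(9.8,-14.1) -> (-14.1, -9.8)

(-14.1, -9.8)


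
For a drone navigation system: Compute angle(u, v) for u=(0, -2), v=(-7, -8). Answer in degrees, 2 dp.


u.v = 16, |u| = sqrt(4) = 2, |v| = sqrt(113) = 10.6301
cos(theta) = u.v/(|u||v|) = 16/sqrt(452) = 0.752577
theta = acos(0.752577) = 41.19 degrees

41.19 degrees


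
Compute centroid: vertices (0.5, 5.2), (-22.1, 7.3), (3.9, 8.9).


Centroid = ((x_A+x_B+x_C)/3, (y_A+y_B+y_C)/3)
= ((0.5+(-22.1)+3.9)/3, (5.2+7.3+8.9)/3)
= (-5.9, 7.1333)

(-5.9, 7.1333)


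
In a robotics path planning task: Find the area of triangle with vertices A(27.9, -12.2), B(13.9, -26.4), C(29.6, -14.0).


Area = |x_A(y_B-y_C) + x_B(y_C-y_A) + x_C(y_A-y_B)|/2
= |(-345.96) + (-25.02) + 420.32|/2
= 49.34/2 = 24.67

24.67


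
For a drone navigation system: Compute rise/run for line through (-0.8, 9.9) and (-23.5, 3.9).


slope = (y2-y1)/(x2-x1) = (3.9-9.9)/((-23.5)-(-0.8)) = (-6)/(-22.7) = 0.2643

0.2643


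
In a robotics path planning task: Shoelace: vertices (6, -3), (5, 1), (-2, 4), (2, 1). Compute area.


Shoelace sum: (6*1 - 5*(-3)) + (5*4 - (-2)*1) + ((-2)*1 - 2*4) + (2*(-3) - 6*1)
= 21
Area = |21|/2 = 10.5

10.5


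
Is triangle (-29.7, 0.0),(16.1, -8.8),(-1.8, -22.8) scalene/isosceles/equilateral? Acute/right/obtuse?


Side lengths squared: AB^2=2175.08, BC^2=516.41, CA^2=1298.25
Sorted: [516.41, 1298.25, 2175.08]
By sides: Scalene, By angles: Obtuse

Scalene, Obtuse


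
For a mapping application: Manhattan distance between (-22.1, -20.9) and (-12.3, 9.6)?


|(-22.1)-(-12.3)| + |(-20.9)-9.6| = 9.8 + 30.5 = 40.3

40.3


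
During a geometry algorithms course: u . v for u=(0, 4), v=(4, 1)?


u . v = u_x*v_x + u_y*v_y = 0*4 + 4*1
= 0 + 4 = 4

4


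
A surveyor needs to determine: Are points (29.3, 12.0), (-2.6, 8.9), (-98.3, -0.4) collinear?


Cross product: ((-2.6)-29.3)*((-0.4)-12) - (8.9-12)*((-98.3)-29.3)
= 0

Yes, collinear


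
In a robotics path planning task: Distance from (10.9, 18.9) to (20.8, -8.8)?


dx=9.9, dy=-27.7
d^2 = 9.9^2 + (-27.7)^2 = 865.3
d = sqrt(865.3) = 29.416

29.416


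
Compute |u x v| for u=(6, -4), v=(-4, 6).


|u x v| = |6*6 - (-4)*(-4)|
= |36 - 16| = 20

20


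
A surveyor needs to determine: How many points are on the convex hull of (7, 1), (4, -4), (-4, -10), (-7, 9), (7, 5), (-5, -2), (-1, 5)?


Convex hull vertices (CCW): (-7, 9), (-4, -10), (4, -4), (7, 1), (7, 5)
Count = 5

5


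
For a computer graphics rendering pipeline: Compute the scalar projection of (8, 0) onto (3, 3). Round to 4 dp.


u.v = 24, |v| = sqrt(18) = 4.2426
Scalar projection = u.v / |v| = 24 / sqrt(18) = 5.6569

5.6569


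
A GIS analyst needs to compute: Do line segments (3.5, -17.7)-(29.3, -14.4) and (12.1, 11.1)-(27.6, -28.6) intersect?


Cross products: d1=-787.82, d2=287.59, d3=714.66, d4=-360.75
d1*d2 < 0 and d3*d4 < 0? yes

Yes, they intersect


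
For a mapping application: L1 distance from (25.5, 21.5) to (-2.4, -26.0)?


|25.5-(-2.4)| + |21.5-(-26)| = 27.9 + 47.5 = 75.4

75.4


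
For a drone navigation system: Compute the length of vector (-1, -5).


|u| = sqrt((-1)^2 + (-5)^2) = sqrt(26) = 5.099

5.099


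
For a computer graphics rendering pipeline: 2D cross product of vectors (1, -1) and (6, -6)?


u x v = u_x*v_y - u_y*v_x = 1*(-6) - (-1)*6
= (-6) - (-6) = 0

0


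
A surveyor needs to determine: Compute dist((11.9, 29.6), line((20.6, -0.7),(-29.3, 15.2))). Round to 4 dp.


|cross product| = 1373.64
|line direction| = sqrt(2742.82) = 52.3719
Distance = 1373.64/sqrt(2742.82) = 26.2285

26.2285


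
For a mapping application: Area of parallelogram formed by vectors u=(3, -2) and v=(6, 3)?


|u x v| = |3*3 - (-2)*6|
= |9 - (-12)| = 21

21


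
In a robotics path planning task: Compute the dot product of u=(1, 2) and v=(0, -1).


u . v = u_x*v_x + u_y*v_y = 1*0 + 2*(-1)
= 0 + (-2) = -2

-2


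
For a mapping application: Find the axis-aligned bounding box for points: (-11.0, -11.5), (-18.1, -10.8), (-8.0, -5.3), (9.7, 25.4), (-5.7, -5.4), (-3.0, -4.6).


x range: [-18.1, 9.7]
y range: [-11.5, 25.4]
Bounding box: (-18.1,-11.5) to (9.7,25.4)

(-18.1,-11.5) to (9.7,25.4)


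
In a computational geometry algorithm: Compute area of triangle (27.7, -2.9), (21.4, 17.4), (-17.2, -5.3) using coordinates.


Area = |x_A(y_B-y_C) + x_B(y_C-y_A) + x_C(y_A-y_B)|/2
= |628.79 + (-51.36) + 349.16|/2
= 926.59/2 = 463.295

463.295


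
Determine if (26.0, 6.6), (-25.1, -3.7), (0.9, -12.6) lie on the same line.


Cross product: ((-25.1)-26)*((-12.6)-6.6) - ((-3.7)-6.6)*(0.9-26)
= 722.59

No, not collinear


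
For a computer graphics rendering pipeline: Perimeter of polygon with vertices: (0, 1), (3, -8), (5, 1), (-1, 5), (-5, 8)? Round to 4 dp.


Sides: (0, 1)->(3, -8): sqrt(90) = 9.486833, (3, -8)->(5, 1): sqrt(85) = 9.219544, (5, 1)->(-1, 5): sqrt(52) = 7.211103, (-1, 5)->(-5, 8): sqrt(25) = 5, (-5, 8)->(0, 1): sqrt(74) = 8.602325
Sum = 39.519805
Perimeter = 39.5198

39.5198


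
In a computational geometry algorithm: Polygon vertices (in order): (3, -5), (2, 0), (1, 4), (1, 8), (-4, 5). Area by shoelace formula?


Shoelace sum: (3*0 - 2*(-5)) + (2*4 - 1*0) + (1*8 - 1*4) + (1*5 - (-4)*8) + ((-4)*(-5) - 3*5)
= 64
Area = |64|/2 = 32

32


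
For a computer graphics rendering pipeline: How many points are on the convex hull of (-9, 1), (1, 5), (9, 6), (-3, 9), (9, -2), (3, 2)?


Convex hull vertices (CCW): (-9, 1), (9, -2), (9, 6), (-3, 9)
Count = 4

4


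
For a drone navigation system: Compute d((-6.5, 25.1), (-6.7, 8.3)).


dx=-0.2, dy=-16.8
d^2 = (-0.2)^2 + (-16.8)^2 = 282.28
d = sqrt(282.28) = 16.8012

16.8012


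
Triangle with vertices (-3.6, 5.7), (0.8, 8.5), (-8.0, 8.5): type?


Side lengths squared: AB^2=27.2, BC^2=77.44, CA^2=27.2
Sorted: [27.2, 27.2, 77.44]
By sides: Isosceles, By angles: Obtuse

Isosceles, Obtuse


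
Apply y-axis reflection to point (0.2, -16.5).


Reflection over y-axis: (x,y) -> (-x,y)
(0.2, -16.5) -> (-0.2, -16.5)

(-0.2, -16.5)


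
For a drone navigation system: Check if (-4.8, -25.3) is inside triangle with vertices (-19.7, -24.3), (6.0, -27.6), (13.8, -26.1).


Cross products: AB x AP = 23.47, BC x BP = 34.14, CA x CP = 6.68
All same sign? yes

Yes, inside


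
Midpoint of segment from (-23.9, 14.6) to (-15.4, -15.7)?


M = (((-23.9)+(-15.4))/2, (14.6+(-15.7))/2)
= (-19.65, -0.55)

(-19.65, -0.55)


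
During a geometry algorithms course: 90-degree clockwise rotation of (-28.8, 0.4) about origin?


90° CW: (x,y) -> (y, -x)
(-28.8,0.4) -> (0.4, 28.8)

(0.4, 28.8)


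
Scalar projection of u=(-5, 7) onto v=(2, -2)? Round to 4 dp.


u.v = -24, |v| = sqrt(8) = 2.8284
Scalar projection = u.v / |v| = -24 / sqrt(8) = -8.4853

-8.4853


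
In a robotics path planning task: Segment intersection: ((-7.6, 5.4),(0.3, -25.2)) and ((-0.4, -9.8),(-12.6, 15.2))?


Cross products: d1=-5.44, d2=170.38, d3=100.24, d4=-75.58
d1*d2 < 0 and d3*d4 < 0? yes

Yes, they intersect


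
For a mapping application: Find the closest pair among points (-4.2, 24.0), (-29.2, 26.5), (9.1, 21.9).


d(P0,P1) = 25.1247, d(P0,P2) = 13.4648, d(P1,P2) = 38.5753
Closest: P0 and P2

Closest pair: (-4.2, 24.0) and (9.1, 21.9), distance = 13.4648


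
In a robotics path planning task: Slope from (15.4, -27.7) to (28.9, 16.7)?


slope = (y2-y1)/(x2-x1) = (16.7-(-27.7))/(28.9-15.4) = 44.4/13.5 = 3.2889

3.2889


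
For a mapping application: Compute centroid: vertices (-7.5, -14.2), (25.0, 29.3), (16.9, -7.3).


Centroid = ((x_A+x_B+x_C)/3, (y_A+y_B+y_C)/3)
= (((-7.5)+25+16.9)/3, ((-14.2)+29.3+(-7.3))/3)
= (11.4667, 2.6)

(11.4667, 2.6)


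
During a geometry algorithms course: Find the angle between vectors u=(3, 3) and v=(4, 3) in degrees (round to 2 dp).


u.v = 21, |u| = sqrt(18) = 4.2426, |v| = sqrt(25) = 5
cos(theta) = u.v/(|u||v|) = 21/sqrt(450) = 0.989949
theta = acos(0.989949) = 8.13 degrees

8.13 degrees


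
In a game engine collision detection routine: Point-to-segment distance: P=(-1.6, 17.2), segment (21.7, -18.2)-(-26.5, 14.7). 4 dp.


Project P onto AB: t = 0.6717 (clamped to [0,1])
Closest point on segment: (-10.678, 3.9003)
Distance: 16.1025

16.1025


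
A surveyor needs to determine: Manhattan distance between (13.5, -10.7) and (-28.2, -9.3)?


|13.5-(-28.2)| + |(-10.7)-(-9.3)| = 41.7 + 1.4 = 43.1

43.1


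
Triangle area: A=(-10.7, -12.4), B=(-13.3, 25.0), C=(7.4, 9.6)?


Area = |x_A(y_B-y_C) + x_B(y_C-y_A) + x_C(y_A-y_B)|/2
= |(-164.78) + (-292.6) + (-276.76)|/2
= 734.14/2 = 367.07

367.07


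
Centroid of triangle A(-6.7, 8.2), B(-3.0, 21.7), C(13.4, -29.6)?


Centroid = ((x_A+x_B+x_C)/3, (y_A+y_B+y_C)/3)
= (((-6.7)+(-3)+13.4)/3, (8.2+21.7+(-29.6))/3)
= (1.2333, 0.1)

(1.2333, 0.1)


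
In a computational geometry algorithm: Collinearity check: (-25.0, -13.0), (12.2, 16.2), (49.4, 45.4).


Cross product: (12.2-(-25))*(45.4-(-13)) - (16.2-(-13))*(49.4-(-25))
= 0

Yes, collinear


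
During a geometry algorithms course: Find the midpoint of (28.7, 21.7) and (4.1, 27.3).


M = ((28.7+4.1)/2, (21.7+27.3)/2)
= (16.4, 24.5)

(16.4, 24.5)


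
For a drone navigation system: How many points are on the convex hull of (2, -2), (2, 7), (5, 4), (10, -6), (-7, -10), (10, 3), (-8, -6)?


Convex hull vertices (CCW): (-8, -6), (-7, -10), (10, -6), (10, 3), (2, 7)
Count = 5

5


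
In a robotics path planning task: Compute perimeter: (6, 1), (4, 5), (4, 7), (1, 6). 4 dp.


Sides: (6, 1)->(4, 5): sqrt(20) = 4.472136, (4, 5)->(4, 7): sqrt(4) = 2, (4, 7)->(1, 6): sqrt(10) = 3.162278, (1, 6)->(6, 1): sqrt(50) = 7.071068
Sum = 16.705482
Perimeter = 16.7055

16.7055


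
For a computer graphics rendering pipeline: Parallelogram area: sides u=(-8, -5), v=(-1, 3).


|u x v| = |(-8)*3 - (-5)*(-1)|
= |(-24) - 5| = 29

29


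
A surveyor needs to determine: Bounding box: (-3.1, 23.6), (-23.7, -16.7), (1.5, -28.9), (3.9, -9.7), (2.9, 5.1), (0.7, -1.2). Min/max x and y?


x range: [-23.7, 3.9]
y range: [-28.9, 23.6]
Bounding box: (-23.7,-28.9) to (3.9,23.6)

(-23.7,-28.9) to (3.9,23.6)


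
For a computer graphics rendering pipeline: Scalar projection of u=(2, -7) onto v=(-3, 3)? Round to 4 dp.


u.v = -27, |v| = sqrt(18) = 4.2426
Scalar projection = u.v / |v| = -27 / sqrt(18) = -6.364

-6.364


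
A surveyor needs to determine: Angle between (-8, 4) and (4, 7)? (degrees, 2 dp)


u.v = -4, |u| = sqrt(80) = 8.9443, |v| = sqrt(65) = 8.0623
cos(theta) = u.v/(|u||v|) = -4/sqrt(5200) = -0.05547
theta = acos(-0.05547) = 93.18 degrees

93.18 degrees


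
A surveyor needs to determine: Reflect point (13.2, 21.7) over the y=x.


Reflection over y=x: (x,y) -> (y,x)
(13.2, 21.7) -> (21.7, 13.2)

(21.7, 13.2)


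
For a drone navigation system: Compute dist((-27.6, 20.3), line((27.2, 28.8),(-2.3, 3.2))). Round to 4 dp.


|cross product| = 1152.13
|line direction| = sqrt(1525.61) = 39.0591
Distance = 1152.13/sqrt(1525.61) = 29.4971

29.4971


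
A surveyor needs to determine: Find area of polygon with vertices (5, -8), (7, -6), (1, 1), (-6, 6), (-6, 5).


Shoelace sum: (5*(-6) - 7*(-8)) + (7*1 - 1*(-6)) + (1*6 - (-6)*1) + ((-6)*5 - (-6)*6) + ((-6)*(-8) - 5*5)
= 80
Area = |80|/2 = 40

40


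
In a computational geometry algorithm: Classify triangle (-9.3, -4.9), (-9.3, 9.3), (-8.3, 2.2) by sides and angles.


Side lengths squared: AB^2=201.64, BC^2=51.41, CA^2=51.41
Sorted: [51.41, 51.41, 201.64]
By sides: Isosceles, By angles: Obtuse

Isosceles, Obtuse


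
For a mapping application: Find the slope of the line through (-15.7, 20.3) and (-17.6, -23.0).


slope = (y2-y1)/(x2-x1) = ((-23)-20.3)/((-17.6)-(-15.7)) = (-43.3)/(-1.9) = 22.7895

22.7895


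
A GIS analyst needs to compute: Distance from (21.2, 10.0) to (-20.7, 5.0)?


dx=-41.9, dy=-5
d^2 = (-41.9)^2 + (-5)^2 = 1780.61
d = sqrt(1780.61) = 42.1973

42.1973


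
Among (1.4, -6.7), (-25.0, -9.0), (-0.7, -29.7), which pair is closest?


d(P0,P1) = 26.5, d(P0,P2) = 23.0957, d(P1,P2) = 31.9215
Closest: P0 and P2

Closest pair: (1.4, -6.7) and (-0.7, -29.7), distance = 23.0957


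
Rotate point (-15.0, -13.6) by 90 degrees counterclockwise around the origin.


90° CCW: (x,y) -> (-y, x)
(-15,-13.6) -> (13.6, -15)

(13.6, -15)


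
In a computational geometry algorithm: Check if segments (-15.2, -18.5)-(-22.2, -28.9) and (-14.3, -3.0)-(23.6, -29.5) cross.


Cross products: d1=-611.3, d2=-1190.96, d3=-99.14, d4=480.52
d1*d2 < 0 and d3*d4 < 0? no

No, they don't intersect


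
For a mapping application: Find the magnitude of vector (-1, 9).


|u| = sqrt((-1)^2 + 9^2) = sqrt(82) = 9.0554

9.0554


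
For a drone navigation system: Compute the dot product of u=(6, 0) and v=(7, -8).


u . v = u_x*v_x + u_y*v_y = 6*7 + 0*(-8)
= 42 + 0 = 42

42


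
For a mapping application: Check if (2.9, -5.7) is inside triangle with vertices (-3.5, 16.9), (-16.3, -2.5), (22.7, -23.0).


Cross products: AB x AP = 413.44, BC x BP = 268.8, CA x CP = 336.76
All same sign? yes

Yes, inside


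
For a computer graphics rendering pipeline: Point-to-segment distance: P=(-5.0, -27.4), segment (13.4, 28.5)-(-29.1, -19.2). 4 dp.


Project P onto AB: t = 0.8449 (clamped to [0,1])
Closest point on segment: (-22.5076, -11.801)
Distance: 23.4488

23.4488


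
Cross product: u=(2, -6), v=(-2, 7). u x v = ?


u x v = u_x*v_y - u_y*v_x = 2*7 - (-6)*(-2)
= 14 - 12 = 2

2


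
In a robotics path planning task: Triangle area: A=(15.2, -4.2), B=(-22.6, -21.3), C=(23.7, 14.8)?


Area = |x_A(y_B-y_C) + x_B(y_C-y_A) + x_C(y_A-y_B)|/2
= |(-548.72) + (-429.4) + 405.27|/2
= 572.85/2 = 286.425

286.425


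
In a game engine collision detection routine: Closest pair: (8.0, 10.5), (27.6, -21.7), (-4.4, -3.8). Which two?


d(P0,P1) = 37.6962, d(P0,P2) = 18.9275, d(P1,P2) = 36.6662
Closest: P0 and P2

Closest pair: (8.0, 10.5) and (-4.4, -3.8), distance = 18.9275


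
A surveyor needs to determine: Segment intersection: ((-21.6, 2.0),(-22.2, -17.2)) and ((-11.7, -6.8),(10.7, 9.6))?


Cross products: d1=359.48, d2=-60.76, d3=195.36, d4=615.6
d1*d2 < 0 and d3*d4 < 0? no

No, they don't intersect


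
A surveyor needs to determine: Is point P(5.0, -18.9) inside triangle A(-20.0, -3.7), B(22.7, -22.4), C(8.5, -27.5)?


Cross products: AB x AP = -181.54, BC x BP = -139.97, CA x CP = -161.8
All same sign? yes

Yes, inside


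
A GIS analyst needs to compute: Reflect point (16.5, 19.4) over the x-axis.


Reflection over x-axis: (x,y) -> (x,-y)
(16.5, 19.4) -> (16.5, -19.4)

(16.5, -19.4)


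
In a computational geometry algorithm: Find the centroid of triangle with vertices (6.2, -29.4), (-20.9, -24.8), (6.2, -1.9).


Centroid = ((x_A+x_B+x_C)/3, (y_A+y_B+y_C)/3)
= ((6.2+(-20.9)+6.2)/3, ((-29.4)+(-24.8)+(-1.9))/3)
= (-2.8333, -18.7)

(-2.8333, -18.7)


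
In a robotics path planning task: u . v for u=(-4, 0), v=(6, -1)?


u . v = u_x*v_x + u_y*v_y = (-4)*6 + 0*(-1)
= (-24) + 0 = -24

-24


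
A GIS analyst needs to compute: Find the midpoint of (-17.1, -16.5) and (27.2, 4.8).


M = (((-17.1)+27.2)/2, ((-16.5)+4.8)/2)
= (5.05, -5.85)

(5.05, -5.85)


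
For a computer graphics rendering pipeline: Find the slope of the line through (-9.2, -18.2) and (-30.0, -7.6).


slope = (y2-y1)/(x2-x1) = ((-7.6)-(-18.2))/((-30)-(-9.2)) = 10.6/(-20.8) = -0.5096

-0.5096


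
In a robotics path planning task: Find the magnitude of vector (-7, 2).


|u| = sqrt((-7)^2 + 2^2) = sqrt(53) = 7.2801

7.2801


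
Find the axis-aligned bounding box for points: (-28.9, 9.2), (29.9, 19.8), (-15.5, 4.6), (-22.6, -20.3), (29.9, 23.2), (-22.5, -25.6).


x range: [-28.9, 29.9]
y range: [-25.6, 23.2]
Bounding box: (-28.9,-25.6) to (29.9,23.2)

(-28.9,-25.6) to (29.9,23.2)


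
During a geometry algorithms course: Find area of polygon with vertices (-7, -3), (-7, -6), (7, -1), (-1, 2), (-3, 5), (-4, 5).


Shoelace sum: ((-7)*(-6) - (-7)*(-3)) + ((-7)*(-1) - 7*(-6)) + (7*2 - (-1)*(-1)) + ((-1)*5 - (-3)*2) + ((-3)*5 - (-4)*5) + ((-4)*(-3) - (-7)*5)
= 136
Area = |136|/2 = 68

68


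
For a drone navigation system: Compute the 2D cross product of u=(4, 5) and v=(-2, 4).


u x v = u_x*v_y - u_y*v_x = 4*4 - 5*(-2)
= 16 - (-10) = 26

26


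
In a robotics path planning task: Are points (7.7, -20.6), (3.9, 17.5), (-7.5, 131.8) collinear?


Cross product: (3.9-7.7)*(131.8-(-20.6)) - (17.5-(-20.6))*((-7.5)-7.7)
= 0

Yes, collinear


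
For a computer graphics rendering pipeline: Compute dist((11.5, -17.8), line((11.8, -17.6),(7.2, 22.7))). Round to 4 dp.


|cross product| = 13.01
|line direction| = sqrt(1645.25) = 40.5617
Distance = 13.01/sqrt(1645.25) = 0.3207

0.3207


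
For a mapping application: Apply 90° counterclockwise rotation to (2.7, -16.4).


90° CCW: (x,y) -> (-y, x)
(2.7,-16.4) -> (16.4, 2.7)

(16.4, 2.7)


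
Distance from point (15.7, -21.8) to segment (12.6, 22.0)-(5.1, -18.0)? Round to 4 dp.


Project P onto AB: t = 1 (clamped to [0,1])
Closest point on segment: (5.1, -18)
Distance: 11.2606

11.2606


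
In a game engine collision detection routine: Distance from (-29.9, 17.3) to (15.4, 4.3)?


dx=45.3, dy=-13
d^2 = 45.3^2 + (-13)^2 = 2221.09
d = sqrt(2221.09) = 47.1284

47.1284


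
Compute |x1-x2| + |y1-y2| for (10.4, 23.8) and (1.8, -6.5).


|10.4-1.8| + |23.8-(-6.5)| = 8.6 + 30.3 = 38.9

38.9


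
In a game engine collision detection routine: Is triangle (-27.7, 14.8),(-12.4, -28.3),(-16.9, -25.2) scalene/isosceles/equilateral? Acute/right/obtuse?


Side lengths squared: AB^2=2091.7, BC^2=29.86, CA^2=1716.64
Sorted: [29.86, 1716.64, 2091.7]
By sides: Scalene, By angles: Obtuse

Scalene, Obtuse


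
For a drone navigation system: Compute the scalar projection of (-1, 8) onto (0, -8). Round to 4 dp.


u.v = -64, |v| = sqrt(64) = 8
Scalar projection = u.v / |v| = -64 / sqrt(64) = -8

-8


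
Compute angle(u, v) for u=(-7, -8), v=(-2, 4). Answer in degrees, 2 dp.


u.v = -18, |u| = sqrt(113) = 10.6301, |v| = sqrt(20) = 4.4721
cos(theta) = u.v/(|u||v|) = -18/sqrt(2260) = -0.378633
theta = acos(-0.378633) = 112.25 degrees

112.25 degrees


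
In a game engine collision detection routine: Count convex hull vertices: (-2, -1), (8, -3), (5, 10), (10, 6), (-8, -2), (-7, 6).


Convex hull vertices (CCW): (-8, -2), (8, -3), (10, 6), (5, 10), (-7, 6)
Count = 5

5


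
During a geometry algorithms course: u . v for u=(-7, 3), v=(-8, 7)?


u . v = u_x*v_x + u_y*v_y = (-7)*(-8) + 3*7
= 56 + 21 = 77

77


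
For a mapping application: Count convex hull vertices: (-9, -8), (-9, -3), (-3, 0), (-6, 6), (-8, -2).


Convex hull vertices (CCW): (-9, -8), (-3, 0), (-6, 6), (-9, -3)
Count = 4

4


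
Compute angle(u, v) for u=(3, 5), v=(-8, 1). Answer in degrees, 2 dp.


u.v = -19, |u| = sqrt(34) = 5.831, |v| = sqrt(65) = 8.0623
cos(theta) = u.v/(|u||v|) = -19/sqrt(2210) = -0.404164
theta = acos(-0.404164) = 113.84 degrees

113.84 degrees


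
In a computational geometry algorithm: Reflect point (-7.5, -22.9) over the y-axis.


Reflection over y-axis: (x,y) -> (-x,y)
(-7.5, -22.9) -> (7.5, -22.9)

(7.5, -22.9)


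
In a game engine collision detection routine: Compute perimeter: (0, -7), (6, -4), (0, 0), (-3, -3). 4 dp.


Sides: (0, -7)->(6, -4): sqrt(45) = 6.708204, (6, -4)->(0, 0): sqrt(52) = 7.211103, (0, 0)->(-3, -3): sqrt(18) = 4.242641, (-3, -3)->(0, -7): sqrt(25) = 5
Sum = 23.161948
Perimeter = 23.1619

23.1619


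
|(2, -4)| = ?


|u| = sqrt(2^2 + (-4)^2) = sqrt(20) = 4.4721

4.4721


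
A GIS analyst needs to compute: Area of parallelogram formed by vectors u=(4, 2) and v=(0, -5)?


|u x v| = |4*(-5) - 2*0|
= |(-20) - 0| = 20

20


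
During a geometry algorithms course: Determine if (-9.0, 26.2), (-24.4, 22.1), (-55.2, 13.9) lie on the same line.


Cross product: ((-24.4)-(-9))*(13.9-26.2) - (22.1-26.2)*((-55.2)-(-9))
= 0

Yes, collinear


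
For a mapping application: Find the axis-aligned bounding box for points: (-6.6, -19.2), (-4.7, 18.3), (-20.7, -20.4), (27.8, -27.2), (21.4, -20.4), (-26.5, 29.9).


x range: [-26.5, 27.8]
y range: [-27.2, 29.9]
Bounding box: (-26.5,-27.2) to (27.8,29.9)

(-26.5,-27.2) to (27.8,29.9)


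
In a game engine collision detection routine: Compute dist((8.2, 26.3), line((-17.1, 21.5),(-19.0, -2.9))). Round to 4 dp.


|cross product| = 608.2
|line direction| = sqrt(598.97) = 24.4739
Distance = 608.2/sqrt(598.97) = 24.851

24.851


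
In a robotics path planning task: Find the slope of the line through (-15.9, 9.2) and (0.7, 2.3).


slope = (y2-y1)/(x2-x1) = (2.3-9.2)/(0.7-(-15.9)) = (-6.9)/16.6 = -0.4157

-0.4157


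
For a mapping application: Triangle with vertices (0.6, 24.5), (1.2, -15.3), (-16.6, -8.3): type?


Side lengths squared: AB^2=1584.4, BC^2=365.84, CA^2=1371.68
Sorted: [365.84, 1371.68, 1584.4]
By sides: Scalene, By angles: Acute

Scalene, Acute


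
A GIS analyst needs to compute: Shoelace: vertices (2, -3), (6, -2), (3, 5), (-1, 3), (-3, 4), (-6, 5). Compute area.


Shoelace sum: (2*(-2) - 6*(-3)) + (6*5 - 3*(-2)) + (3*3 - (-1)*5) + ((-1)*4 - (-3)*3) + ((-3)*5 - (-6)*4) + ((-6)*(-3) - 2*5)
= 86
Area = |86|/2 = 43

43


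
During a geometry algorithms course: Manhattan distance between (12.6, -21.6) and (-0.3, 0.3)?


|12.6-(-0.3)| + |(-21.6)-0.3| = 12.9 + 21.9 = 34.8

34.8


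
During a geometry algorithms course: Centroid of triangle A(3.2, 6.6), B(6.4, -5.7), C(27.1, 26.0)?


Centroid = ((x_A+x_B+x_C)/3, (y_A+y_B+y_C)/3)
= ((3.2+6.4+27.1)/3, (6.6+(-5.7)+26)/3)
= (12.2333, 8.9667)

(12.2333, 8.9667)


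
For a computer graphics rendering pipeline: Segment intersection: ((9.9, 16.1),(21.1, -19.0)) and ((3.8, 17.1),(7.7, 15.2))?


Cross products: d1=7.69, d2=-107.92, d3=-202.91, d4=-87.3
d1*d2 < 0 and d3*d4 < 0? no

No, they don't intersect


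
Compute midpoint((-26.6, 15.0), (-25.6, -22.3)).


M = (((-26.6)+(-25.6))/2, (15+(-22.3))/2)
= (-26.1, -3.65)

(-26.1, -3.65)


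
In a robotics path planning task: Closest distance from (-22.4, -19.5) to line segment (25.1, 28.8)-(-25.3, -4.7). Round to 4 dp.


Project P onto AB: t = 1 (clamped to [0,1])
Closest point on segment: (-25.3, -4.7)
Distance: 15.0814

15.0814


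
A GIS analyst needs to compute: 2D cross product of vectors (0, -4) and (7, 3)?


u x v = u_x*v_y - u_y*v_x = 0*3 - (-4)*7
= 0 - (-28) = 28

28


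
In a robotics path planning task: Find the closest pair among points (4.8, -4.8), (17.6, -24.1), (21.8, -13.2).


d(P0,P1) = 23.1588, d(P0,P2) = 18.9621, d(P1,P2) = 11.6812
Closest: P1 and P2

Closest pair: (17.6, -24.1) and (21.8, -13.2), distance = 11.6812


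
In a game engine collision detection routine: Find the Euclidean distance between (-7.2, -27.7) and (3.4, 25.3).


dx=10.6, dy=53
d^2 = 10.6^2 + 53^2 = 2921.36
d = sqrt(2921.36) = 54.0496

54.0496


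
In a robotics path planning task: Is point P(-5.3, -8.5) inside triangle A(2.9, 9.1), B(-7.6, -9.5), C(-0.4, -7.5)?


Cross products: AB x AP = 32.28, BC x BP = 2.6, CA x CP = 78.04
All same sign? yes

Yes, inside


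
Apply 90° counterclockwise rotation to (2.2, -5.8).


90° CCW: (x,y) -> (-y, x)
(2.2,-5.8) -> (5.8, 2.2)

(5.8, 2.2)


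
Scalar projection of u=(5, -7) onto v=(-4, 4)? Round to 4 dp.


u.v = -48, |v| = sqrt(32) = 5.6569
Scalar projection = u.v / |v| = -48 / sqrt(32) = -8.4853

-8.4853


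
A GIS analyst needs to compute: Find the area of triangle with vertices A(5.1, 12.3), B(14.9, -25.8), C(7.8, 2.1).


Area = |x_A(y_B-y_C) + x_B(y_C-y_A) + x_C(y_A-y_B)|/2
= |(-142.29) + (-151.98) + 297.18|/2
= 2.91/2 = 1.455

1.455


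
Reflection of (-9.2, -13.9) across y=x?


Reflection over y=x: (x,y) -> (y,x)
(-9.2, -13.9) -> (-13.9, -9.2)

(-13.9, -9.2)


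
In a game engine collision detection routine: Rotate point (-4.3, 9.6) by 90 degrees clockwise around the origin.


90° CW: (x,y) -> (y, -x)
(-4.3,9.6) -> (9.6, 4.3)

(9.6, 4.3)


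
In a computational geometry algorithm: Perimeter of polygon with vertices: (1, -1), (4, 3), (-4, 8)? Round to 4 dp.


Sides: (1, -1)->(4, 3): sqrt(25) = 5, (4, 3)->(-4, 8): sqrt(89) = 9.433981, (-4, 8)->(1, -1): sqrt(106) = 10.29563
Sum = 24.729611
Perimeter = 24.7296

24.7296


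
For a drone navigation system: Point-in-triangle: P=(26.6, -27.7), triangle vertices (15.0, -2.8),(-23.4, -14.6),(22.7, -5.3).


Cross products: AB x AP = 1093.04, BC x BP = -1068.91, CA x CP = 162.73
All same sign? no

No, outside


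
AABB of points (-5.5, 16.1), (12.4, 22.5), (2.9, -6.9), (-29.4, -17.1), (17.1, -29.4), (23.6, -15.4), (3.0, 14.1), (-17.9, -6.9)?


x range: [-29.4, 23.6]
y range: [-29.4, 22.5]
Bounding box: (-29.4,-29.4) to (23.6,22.5)

(-29.4,-29.4) to (23.6,22.5)


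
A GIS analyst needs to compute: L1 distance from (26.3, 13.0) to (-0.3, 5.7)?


|26.3-(-0.3)| + |13-5.7| = 26.6 + 7.3 = 33.9

33.9


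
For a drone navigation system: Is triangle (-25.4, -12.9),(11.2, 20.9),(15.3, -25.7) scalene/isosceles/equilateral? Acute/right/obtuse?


Side lengths squared: AB^2=2482, BC^2=2188.37, CA^2=1820.33
Sorted: [1820.33, 2188.37, 2482]
By sides: Scalene, By angles: Acute

Scalene, Acute


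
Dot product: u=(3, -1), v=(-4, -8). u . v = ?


u . v = u_x*v_x + u_y*v_y = 3*(-4) + (-1)*(-8)
= (-12) + 8 = -4

-4


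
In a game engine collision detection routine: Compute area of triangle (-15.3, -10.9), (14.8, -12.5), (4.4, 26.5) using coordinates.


Area = |x_A(y_B-y_C) + x_B(y_C-y_A) + x_C(y_A-y_B)|/2
= |596.7 + 553.52 + 7.04|/2
= 1157.26/2 = 578.63

578.63


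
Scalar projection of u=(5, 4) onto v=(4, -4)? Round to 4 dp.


u.v = 4, |v| = sqrt(32) = 5.6569
Scalar projection = u.v / |v| = 4 / sqrt(32) = 0.7071

0.7071


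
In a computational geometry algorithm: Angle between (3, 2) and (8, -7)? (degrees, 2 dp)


u.v = 10, |u| = sqrt(13) = 3.6056, |v| = sqrt(113) = 10.6301
cos(theta) = u.v/(|u||v|) = 10/sqrt(1469) = 0.260909
theta = acos(0.260909) = 74.88 degrees

74.88 degrees


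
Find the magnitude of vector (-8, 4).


|u| = sqrt((-8)^2 + 4^2) = sqrt(80) = 8.9443

8.9443


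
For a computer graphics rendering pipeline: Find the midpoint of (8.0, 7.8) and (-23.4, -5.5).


M = ((8+(-23.4))/2, (7.8+(-5.5))/2)
= (-7.7, 1.15)

(-7.7, 1.15)


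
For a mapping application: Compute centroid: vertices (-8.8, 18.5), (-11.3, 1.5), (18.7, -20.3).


Centroid = ((x_A+x_B+x_C)/3, (y_A+y_B+y_C)/3)
= (((-8.8)+(-11.3)+18.7)/3, (18.5+1.5+(-20.3))/3)
= (-0.4667, -0.1)

(-0.4667, -0.1)


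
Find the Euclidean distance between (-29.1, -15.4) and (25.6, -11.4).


dx=54.7, dy=4
d^2 = 54.7^2 + 4^2 = 3008.09
d = sqrt(3008.09) = 54.8461

54.8461


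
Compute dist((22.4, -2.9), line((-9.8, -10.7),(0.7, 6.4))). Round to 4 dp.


|cross product| = 468.72
|line direction| = sqrt(402.66) = 20.0664
Distance = 468.72/sqrt(402.66) = 23.3585

23.3585


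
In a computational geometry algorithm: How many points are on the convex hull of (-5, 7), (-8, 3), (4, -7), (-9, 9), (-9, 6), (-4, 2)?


Convex hull vertices (CCW): (-9, 6), (-8, 3), (4, -7), (-5, 7), (-9, 9)
Count = 5

5


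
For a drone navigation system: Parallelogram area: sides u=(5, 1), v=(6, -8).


|u x v| = |5*(-8) - 1*6|
= |(-40) - 6| = 46

46


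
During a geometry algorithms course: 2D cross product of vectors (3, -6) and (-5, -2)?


u x v = u_x*v_y - u_y*v_x = 3*(-2) - (-6)*(-5)
= (-6) - 30 = -36

-36


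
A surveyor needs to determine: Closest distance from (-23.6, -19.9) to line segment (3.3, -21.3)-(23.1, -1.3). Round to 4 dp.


Project P onto AB: t = 0 (clamped to [0,1])
Closest point on segment: (3.3, -21.3)
Distance: 26.9364

26.9364


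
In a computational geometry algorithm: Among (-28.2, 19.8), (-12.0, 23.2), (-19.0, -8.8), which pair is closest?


d(P0,P1) = 16.5529, d(P0,P2) = 30.0433, d(P1,P2) = 32.7567
Closest: P0 and P1

Closest pair: (-28.2, 19.8) and (-12.0, 23.2), distance = 16.5529


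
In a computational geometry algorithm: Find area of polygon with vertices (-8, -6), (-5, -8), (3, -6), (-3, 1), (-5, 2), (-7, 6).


Shoelace sum: ((-8)*(-8) - (-5)*(-6)) + ((-5)*(-6) - 3*(-8)) + (3*1 - (-3)*(-6)) + ((-3)*2 - (-5)*1) + ((-5)*6 - (-7)*2) + ((-7)*(-6) - (-8)*6)
= 146
Area = |146|/2 = 73

73


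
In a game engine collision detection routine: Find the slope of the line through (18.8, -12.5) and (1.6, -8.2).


slope = (y2-y1)/(x2-x1) = ((-8.2)-(-12.5))/(1.6-18.8) = 4.3/(-17.2) = -0.25

-0.25


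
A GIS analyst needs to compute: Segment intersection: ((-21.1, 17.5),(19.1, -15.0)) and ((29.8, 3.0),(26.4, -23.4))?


Cross products: d1=-1393.06, d2=-221.28, d3=1071.35, d4=-100.43
d1*d2 < 0 and d3*d4 < 0? no

No, they don't intersect


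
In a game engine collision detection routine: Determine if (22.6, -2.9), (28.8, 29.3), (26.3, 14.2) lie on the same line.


Cross product: (28.8-22.6)*(14.2-(-2.9)) - (29.3-(-2.9))*(26.3-22.6)
= -13.12

No, not collinear


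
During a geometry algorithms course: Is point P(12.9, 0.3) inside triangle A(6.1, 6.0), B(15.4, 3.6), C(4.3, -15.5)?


Cross products: AB x AP = -36.69, BC x BP = -11.12, CA x CP = -156.46
All same sign? yes

Yes, inside


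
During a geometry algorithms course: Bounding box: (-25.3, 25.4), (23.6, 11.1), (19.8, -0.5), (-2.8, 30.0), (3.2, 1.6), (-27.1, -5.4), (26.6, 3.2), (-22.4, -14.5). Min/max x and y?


x range: [-27.1, 26.6]
y range: [-14.5, 30]
Bounding box: (-27.1,-14.5) to (26.6,30)

(-27.1,-14.5) to (26.6,30)


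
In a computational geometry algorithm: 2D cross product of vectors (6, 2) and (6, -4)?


u x v = u_x*v_y - u_y*v_x = 6*(-4) - 2*6
= (-24) - 12 = -36

-36


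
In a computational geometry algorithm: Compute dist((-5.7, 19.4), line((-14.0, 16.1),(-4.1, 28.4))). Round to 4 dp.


|cross product| = 69.42
|line direction| = sqrt(249.3) = 15.7892
Distance = 69.42/sqrt(249.3) = 4.3967

4.3967


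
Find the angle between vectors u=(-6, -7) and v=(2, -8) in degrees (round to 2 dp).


u.v = 44, |u| = sqrt(85) = 9.2195, |v| = sqrt(68) = 8.2462
cos(theta) = u.v/(|u||v|) = 44/sqrt(5780) = 0.578747
theta = acos(0.578747) = 54.64 degrees

54.64 degrees


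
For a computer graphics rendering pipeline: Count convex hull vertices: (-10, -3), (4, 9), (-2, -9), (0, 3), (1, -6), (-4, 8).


Convex hull vertices (CCW): (-10, -3), (-2, -9), (1, -6), (4, 9), (-4, 8)
Count = 5

5


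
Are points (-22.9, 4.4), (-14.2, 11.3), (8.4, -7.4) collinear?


Cross product: ((-14.2)-(-22.9))*((-7.4)-4.4) - (11.3-4.4)*(8.4-(-22.9))
= -318.63

No, not collinear


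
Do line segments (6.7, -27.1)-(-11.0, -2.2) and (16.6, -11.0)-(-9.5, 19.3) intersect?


Cross products: d1=720.18, d2=606.6, d3=-531.48, d4=-417.9
d1*d2 < 0 and d3*d4 < 0? no

No, they don't intersect


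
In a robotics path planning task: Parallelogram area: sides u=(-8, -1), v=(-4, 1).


|u x v| = |(-8)*1 - (-1)*(-4)|
= |(-8) - 4| = 12

12


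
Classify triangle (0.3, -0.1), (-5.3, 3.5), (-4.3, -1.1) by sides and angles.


Side lengths squared: AB^2=44.32, BC^2=22.16, CA^2=22.16
Sorted: [22.16, 22.16, 44.32]
By sides: Isosceles, By angles: Right

Isosceles, Right


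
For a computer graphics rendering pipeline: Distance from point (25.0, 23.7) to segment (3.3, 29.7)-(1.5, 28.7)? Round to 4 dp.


Project P onto AB: t = 0 (clamped to [0,1])
Closest point on segment: (3.3, 29.7)
Distance: 22.5142

22.5142


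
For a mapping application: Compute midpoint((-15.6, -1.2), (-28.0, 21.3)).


M = (((-15.6)+(-28))/2, ((-1.2)+21.3)/2)
= (-21.8, 10.05)

(-21.8, 10.05)


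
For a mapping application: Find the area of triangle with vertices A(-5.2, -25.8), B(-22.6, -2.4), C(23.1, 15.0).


Area = |x_A(y_B-y_C) + x_B(y_C-y_A) + x_C(y_A-y_B)|/2
= |90.48 + (-922.08) + (-540.54)|/2
= 1372.14/2 = 686.07

686.07


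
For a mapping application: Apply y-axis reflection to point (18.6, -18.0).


Reflection over y-axis: (x,y) -> (-x,y)
(18.6, -18) -> (-18.6, -18)

(-18.6, -18)


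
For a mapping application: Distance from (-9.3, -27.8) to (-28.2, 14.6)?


dx=-18.9, dy=42.4
d^2 = (-18.9)^2 + 42.4^2 = 2154.97
d = sqrt(2154.97) = 46.4217

46.4217


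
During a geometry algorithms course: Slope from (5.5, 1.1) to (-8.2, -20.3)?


slope = (y2-y1)/(x2-x1) = ((-20.3)-1.1)/((-8.2)-5.5) = (-21.4)/(-13.7) = 1.562

1.562


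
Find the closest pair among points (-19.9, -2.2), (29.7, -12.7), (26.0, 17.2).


d(P0,P1) = 50.6992, d(P0,P2) = 49.8314, d(P1,P2) = 30.1281
Closest: P1 and P2

Closest pair: (29.7, -12.7) and (26.0, 17.2), distance = 30.1281


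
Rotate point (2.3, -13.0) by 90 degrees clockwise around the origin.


90° CW: (x,y) -> (y, -x)
(2.3,-13) -> (-13, -2.3)

(-13, -2.3)


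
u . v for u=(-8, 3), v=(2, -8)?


u . v = u_x*v_x + u_y*v_y = (-8)*2 + 3*(-8)
= (-16) + (-24) = -40

-40


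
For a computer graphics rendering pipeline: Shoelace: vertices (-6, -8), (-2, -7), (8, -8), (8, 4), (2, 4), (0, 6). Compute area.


Shoelace sum: ((-6)*(-7) - (-2)*(-8)) + ((-2)*(-8) - 8*(-7)) + (8*4 - 8*(-8)) + (8*4 - 2*4) + (2*6 - 0*4) + (0*(-8) - (-6)*6)
= 266
Area = |266|/2 = 133

133


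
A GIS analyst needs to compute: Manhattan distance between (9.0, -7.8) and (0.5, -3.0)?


|9-0.5| + |(-7.8)-(-3)| = 8.5 + 4.8 = 13.3

13.3


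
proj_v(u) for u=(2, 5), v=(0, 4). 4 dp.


u.v = 20, |v| = sqrt(16) = 4
Scalar projection = u.v / |v| = 20 / sqrt(16) = 5

5


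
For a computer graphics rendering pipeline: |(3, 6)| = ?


|u| = sqrt(3^2 + 6^2) = sqrt(45) = 6.7082

6.7082


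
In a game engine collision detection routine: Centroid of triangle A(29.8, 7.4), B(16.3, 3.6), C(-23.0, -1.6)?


Centroid = ((x_A+x_B+x_C)/3, (y_A+y_B+y_C)/3)
= ((29.8+16.3+(-23))/3, (7.4+3.6+(-1.6))/3)
= (7.7, 3.1333)

(7.7, 3.1333)


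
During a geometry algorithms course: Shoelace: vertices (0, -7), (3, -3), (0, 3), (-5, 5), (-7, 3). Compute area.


Shoelace sum: (0*(-3) - 3*(-7)) + (3*3 - 0*(-3)) + (0*5 - (-5)*3) + ((-5)*3 - (-7)*5) + ((-7)*(-7) - 0*3)
= 114
Area = |114|/2 = 57

57


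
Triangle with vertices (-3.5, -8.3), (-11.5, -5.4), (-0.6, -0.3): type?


Side lengths squared: AB^2=72.41, BC^2=144.82, CA^2=72.41
Sorted: [72.41, 72.41, 144.82]
By sides: Isosceles, By angles: Right

Isosceles, Right


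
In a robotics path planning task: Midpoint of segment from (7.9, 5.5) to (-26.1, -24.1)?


M = ((7.9+(-26.1))/2, (5.5+(-24.1))/2)
= (-9.1, -9.3)

(-9.1, -9.3)


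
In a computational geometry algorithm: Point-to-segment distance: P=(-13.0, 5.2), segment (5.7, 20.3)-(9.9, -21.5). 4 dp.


Project P onto AB: t = 0.3131 (clamped to [0,1])
Closest point on segment: (7.0152, 7.2111)
Distance: 20.1159

20.1159


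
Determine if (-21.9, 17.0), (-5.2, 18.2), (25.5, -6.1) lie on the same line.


Cross product: ((-5.2)-(-21.9))*((-6.1)-17) - (18.2-17)*(25.5-(-21.9))
= -442.65

No, not collinear


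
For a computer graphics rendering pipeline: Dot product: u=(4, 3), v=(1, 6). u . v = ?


u . v = u_x*v_x + u_y*v_y = 4*1 + 3*6
= 4 + 18 = 22

22


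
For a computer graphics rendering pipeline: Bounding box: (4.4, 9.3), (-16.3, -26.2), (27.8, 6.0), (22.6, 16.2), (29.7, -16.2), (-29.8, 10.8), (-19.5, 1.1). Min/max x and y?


x range: [-29.8, 29.7]
y range: [-26.2, 16.2]
Bounding box: (-29.8,-26.2) to (29.7,16.2)

(-29.8,-26.2) to (29.7,16.2)


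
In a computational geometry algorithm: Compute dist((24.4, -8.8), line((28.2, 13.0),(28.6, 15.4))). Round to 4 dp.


|cross product| = 0.4
|line direction| = sqrt(5.92) = 2.4331
Distance = 0.4/sqrt(5.92) = 0.1644

0.1644


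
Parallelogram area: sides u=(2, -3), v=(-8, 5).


|u x v| = |2*5 - (-3)*(-8)|
= |10 - 24| = 14

14


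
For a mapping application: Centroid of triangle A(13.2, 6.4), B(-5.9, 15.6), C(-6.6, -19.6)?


Centroid = ((x_A+x_B+x_C)/3, (y_A+y_B+y_C)/3)
= ((13.2+(-5.9)+(-6.6))/3, (6.4+15.6+(-19.6))/3)
= (0.2333, 0.8)

(0.2333, 0.8)


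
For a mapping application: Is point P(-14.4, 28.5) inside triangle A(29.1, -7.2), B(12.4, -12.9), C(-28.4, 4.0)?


Cross products: AB x AP = -844.14, BC x BP = -1236.2, CA x CP = 1565.55
All same sign? no

No, outside


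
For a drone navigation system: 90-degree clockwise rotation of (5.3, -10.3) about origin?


90° CW: (x,y) -> (y, -x)
(5.3,-10.3) -> (-10.3, -5.3)

(-10.3, -5.3)


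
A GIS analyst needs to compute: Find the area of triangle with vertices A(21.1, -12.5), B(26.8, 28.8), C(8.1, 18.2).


Area = |x_A(y_B-y_C) + x_B(y_C-y_A) + x_C(y_A-y_B)|/2
= |223.66 + 822.76 + (-334.53)|/2
= 711.89/2 = 355.945

355.945


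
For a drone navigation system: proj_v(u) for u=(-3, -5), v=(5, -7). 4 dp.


u.v = 20, |v| = sqrt(74) = 8.6023
Scalar projection = u.v / |v| = 20 / sqrt(74) = 2.325

2.325


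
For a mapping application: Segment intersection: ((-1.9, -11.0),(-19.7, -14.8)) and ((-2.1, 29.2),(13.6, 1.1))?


Cross products: d1=-625.52, d2=-1185.36, d3=-716.32, d4=-156.48
d1*d2 < 0 and d3*d4 < 0? no

No, they don't intersect


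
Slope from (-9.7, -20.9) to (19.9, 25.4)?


slope = (y2-y1)/(x2-x1) = (25.4-(-20.9))/(19.9-(-9.7)) = 46.3/29.6 = 1.5642

1.5642


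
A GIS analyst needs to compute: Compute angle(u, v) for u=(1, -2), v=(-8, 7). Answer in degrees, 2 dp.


u.v = -22, |u| = sqrt(5) = 2.2361, |v| = sqrt(113) = 10.6301
cos(theta) = u.v/(|u||v|) = -22/sqrt(565) = -0.925547
theta = acos(-0.925547) = 157.75 degrees

157.75 degrees


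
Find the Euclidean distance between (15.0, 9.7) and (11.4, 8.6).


dx=-3.6, dy=-1.1
d^2 = (-3.6)^2 + (-1.1)^2 = 14.17
d = sqrt(14.17) = 3.7643

3.7643


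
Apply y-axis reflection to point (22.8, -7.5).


Reflection over y-axis: (x,y) -> (-x,y)
(22.8, -7.5) -> (-22.8, -7.5)

(-22.8, -7.5)


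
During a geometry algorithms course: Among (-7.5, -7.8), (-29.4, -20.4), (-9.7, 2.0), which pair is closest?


d(P0,P1) = 25.266, d(P0,P2) = 10.0439, d(P1,P2) = 29.8304
Closest: P0 and P2

Closest pair: (-7.5, -7.8) and (-9.7, 2.0), distance = 10.0439
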